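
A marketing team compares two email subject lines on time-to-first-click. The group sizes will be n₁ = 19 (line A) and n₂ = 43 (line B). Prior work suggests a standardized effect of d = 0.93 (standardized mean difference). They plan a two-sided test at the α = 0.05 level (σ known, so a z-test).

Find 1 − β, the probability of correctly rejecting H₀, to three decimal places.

Noncentrality parameter: δ = d / √(1/n₁ + 1/n₂) = 0.93 / √(1/19 + 1/43) = 3.3760
Critical value for a two-sided test at α = 0.05: z_{α/2} = 1.960.
Power = Φ(δ − 1.960) + Φ(−δ − 1.960) = Φ(1.416) + Φ(-5.336) = 0.9216 + 0.0000 = 0.9216.

Power ≈ 0.922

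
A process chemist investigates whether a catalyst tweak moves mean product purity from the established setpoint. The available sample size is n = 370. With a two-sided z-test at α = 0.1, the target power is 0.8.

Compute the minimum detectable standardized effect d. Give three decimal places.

d ≈ 0.129

Required noncentrality: δ = z_{0.05} + z_{0.20} = 1.645 + 0.842 = 2.486.
(Lower-tail contribution to power is negligible for δ > 0.)
δ = d·√n ⇒ d = δ/√n = 2.486/√370 = 0.1293.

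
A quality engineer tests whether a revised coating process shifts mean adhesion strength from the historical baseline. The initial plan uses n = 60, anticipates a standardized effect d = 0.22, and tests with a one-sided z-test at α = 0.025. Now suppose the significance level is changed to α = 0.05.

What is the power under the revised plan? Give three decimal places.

δ = d·√n = 0.22 × √60 = 1.7041 (unchanged). New critical value: z_{0.05} = 1.645.
Revised power = P(Z > 1.645 − δ) = Φ(0.059) = 0.5236.

Power ≈ 0.524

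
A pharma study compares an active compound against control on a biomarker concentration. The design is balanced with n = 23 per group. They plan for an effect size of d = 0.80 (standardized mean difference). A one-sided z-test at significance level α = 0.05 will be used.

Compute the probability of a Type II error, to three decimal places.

Noncentrality parameter: δ = d·√(n/2) = 0.80 × √(23/2) = 2.7129
Critical value for a one-sided test at α = 0.05: z_α = 1.645.
Power = P(Z > 1.645 − δ) = Φ(1.068) = 0.8573.
Type II error: β = 1 − power = 1 − 0.8573 = 0.1427.

β ≈ 0.143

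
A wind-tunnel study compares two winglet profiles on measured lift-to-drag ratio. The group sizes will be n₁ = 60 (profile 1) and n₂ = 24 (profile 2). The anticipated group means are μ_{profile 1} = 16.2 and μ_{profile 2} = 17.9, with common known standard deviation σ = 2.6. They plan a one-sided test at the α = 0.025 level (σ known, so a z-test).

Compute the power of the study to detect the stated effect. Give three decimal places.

Power ≈ 0.773

Standardized effect: d = |μ_{profile 1} − μ_{profile 2}| / σ = |16.2 − 17.9| / 2.6 = 0.6538
Noncentrality parameter: δ = d / √(1/n₁ + 1/n₂) = 0.6538 / √(1/60 + 1/24) = 2.7072
One-sided α = 0.025 → critical value z_{0.025} = 1.960.
Power = Φ(δ − 1.960) = Φ(0.747) = 0.7725.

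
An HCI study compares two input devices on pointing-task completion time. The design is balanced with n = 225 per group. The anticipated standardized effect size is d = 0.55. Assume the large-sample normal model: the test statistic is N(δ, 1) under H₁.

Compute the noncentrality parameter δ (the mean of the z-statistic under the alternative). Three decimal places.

The noncentrality parameter scales effect size by the design's sample-size factor: δ = d·√(n/2) = 0.55 × √(225/2) = 5.8336

δ ≈ 5.834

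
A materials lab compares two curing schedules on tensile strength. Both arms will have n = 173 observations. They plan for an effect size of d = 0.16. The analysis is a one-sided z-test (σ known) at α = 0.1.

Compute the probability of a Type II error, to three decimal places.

β ≈ 0.418

Noncentrality parameter: δ = d·√(n/2) = 0.16 × √(173/2) = 1.4881
Critical value for a one-sided test at α = 0.1: z_α = 1.282.
Power = Φ(δ − 1.282) = Φ(0.207) = 0.5818.
Type II error: β = 1 − power = 1 − 0.5818 = 0.4182.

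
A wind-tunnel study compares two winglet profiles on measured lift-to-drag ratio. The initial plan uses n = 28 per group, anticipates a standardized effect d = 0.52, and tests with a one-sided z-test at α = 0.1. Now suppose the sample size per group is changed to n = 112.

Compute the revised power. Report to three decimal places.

Power ≈ 0.995

With n = 112 per group: δ = d·√(n/2) = 0.52 × √(112/2) = 3.8913. Critical value z_{0.1} = 1.282.
Revised power = P(Z > 1.282 − δ) = Φ(2.610) = 0.9955.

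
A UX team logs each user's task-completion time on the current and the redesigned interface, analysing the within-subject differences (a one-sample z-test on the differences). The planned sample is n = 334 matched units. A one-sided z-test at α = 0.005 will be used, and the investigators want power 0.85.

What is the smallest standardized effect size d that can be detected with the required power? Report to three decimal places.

Need Φ(δ − 2.576) = 0.85, so δ = 2.576 + 1.036 = 3.612.
δ = d·√n ⇒ d = δ/√n = 3.612/√334 = 0.1977.

d ≈ 0.198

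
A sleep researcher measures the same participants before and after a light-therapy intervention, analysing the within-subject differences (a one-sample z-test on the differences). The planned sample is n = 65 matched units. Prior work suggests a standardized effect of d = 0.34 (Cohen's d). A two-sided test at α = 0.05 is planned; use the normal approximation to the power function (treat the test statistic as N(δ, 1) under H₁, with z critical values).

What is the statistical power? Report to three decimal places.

Power ≈ 0.783

Noncentrality parameter: δ = d·√n = 0.34 × √65 = 2.7412
Two-sided α = 0.05 → critical value z_{0.025} = 1.960.
Power = Φ(δ − 1.960) + Φ(−δ − 1.960) = Φ(0.781) + Φ(-4.701) = 0.7827 + 0.0000 = 0.7827.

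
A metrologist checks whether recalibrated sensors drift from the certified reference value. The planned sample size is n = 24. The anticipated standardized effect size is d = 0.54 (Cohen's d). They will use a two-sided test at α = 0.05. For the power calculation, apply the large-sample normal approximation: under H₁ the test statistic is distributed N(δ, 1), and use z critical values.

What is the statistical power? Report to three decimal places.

Power ≈ 0.753

Noncentrality parameter: δ = d·√n = 0.54 × √24 = 2.6454
Two-sided α = 0.05 → critical value z_{0.025} = 1.960.
Power = Φ(δ − 1.960) + Φ(−δ − 1.960) = Φ(0.685) + Φ(-4.605) = 0.7535 + 0.0000 = 0.7535.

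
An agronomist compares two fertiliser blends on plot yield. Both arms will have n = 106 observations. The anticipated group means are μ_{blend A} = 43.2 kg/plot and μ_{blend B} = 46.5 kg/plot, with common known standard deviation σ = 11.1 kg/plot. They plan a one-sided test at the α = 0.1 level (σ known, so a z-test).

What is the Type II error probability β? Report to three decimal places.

Standardized effect: d = |μ_{blend A} − μ_{blend B}| / σ = |43.2 − 46.5| / 11.1 = 0.2973
Noncentrality parameter: δ = d·√(n/2) = 0.2973 × √(106/2) = 2.1644
One-sided α = 0.1 → critical value z_{0.1} = 1.282.
Power = Φ(δ − 1.282) = Φ(0.883) = 0.8113.
Type II error: β = 1 − power = 1 − 0.8113 = 0.1887.

β ≈ 0.189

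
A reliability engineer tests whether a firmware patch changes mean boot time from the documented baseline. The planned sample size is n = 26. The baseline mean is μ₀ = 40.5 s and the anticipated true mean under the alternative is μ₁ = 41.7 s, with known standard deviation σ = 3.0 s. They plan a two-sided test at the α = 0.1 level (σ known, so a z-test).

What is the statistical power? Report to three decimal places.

Power ≈ 0.654

Standardized effect: d = |μ₁ − μ₀| / σ = |41.7 − 40.5| / 3.0 = 0.4000
Noncentrality parameter: δ = d·√n = 0.4000 × √26 = 2.0396
Two-sided α = 0.1 → critical value z_{0.05} = 1.645.
Power = Φ(δ − 1.645) + Φ(−δ − 1.645) = Φ(0.395) + Φ(-3.684) = 0.6535 + 0.0001 = 0.6536.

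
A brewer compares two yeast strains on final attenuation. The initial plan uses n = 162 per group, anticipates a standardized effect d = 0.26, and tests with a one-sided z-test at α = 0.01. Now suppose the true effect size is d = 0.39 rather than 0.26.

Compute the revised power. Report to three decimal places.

With d = 0.39: δ = d·√(n/2) = 0.39 × √(162/2) = 3.5100. Critical value z_{0.01} = 2.326.
Revised power = Φ(δ − 2.326) = Φ(1.184) = 0.8817.

Power ≈ 0.882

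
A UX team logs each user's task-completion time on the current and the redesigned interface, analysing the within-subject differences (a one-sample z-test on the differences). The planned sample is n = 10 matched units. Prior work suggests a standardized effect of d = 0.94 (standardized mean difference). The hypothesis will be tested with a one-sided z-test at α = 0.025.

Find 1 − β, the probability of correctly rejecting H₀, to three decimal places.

Noncentrality parameter: δ = d·√n = 0.94 × √10 = 2.9725
One-sided α = 0.025 → critical value z_{0.025} = 1.960.
Power = P(Z > 1.960 − δ) = Φ(1.013) = 0.8444.

Power ≈ 0.844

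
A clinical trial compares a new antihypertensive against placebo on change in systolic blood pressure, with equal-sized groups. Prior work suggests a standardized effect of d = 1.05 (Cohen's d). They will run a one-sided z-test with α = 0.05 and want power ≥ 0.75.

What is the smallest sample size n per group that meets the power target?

n = 10 per group

Set Φ(δ − 1.645) = 0.75; then δ − 1.645 = Φ⁻¹(0.75) = 0.674, giving δ = 2.319.
δ = d·√(n/2) ⇒ n = 2(δ/d)² = 2 × (2.319 / 1.05)² = 9.76.
Round up to the next whole unit.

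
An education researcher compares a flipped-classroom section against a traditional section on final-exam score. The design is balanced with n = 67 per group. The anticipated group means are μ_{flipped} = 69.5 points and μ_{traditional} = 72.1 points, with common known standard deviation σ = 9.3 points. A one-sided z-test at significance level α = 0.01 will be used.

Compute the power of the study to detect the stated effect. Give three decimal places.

Standardized effect: d = |μ_{flipped} − μ_{traditional}| / σ = |69.5 − 72.1| / 9.3 = 0.2796
Noncentrality parameter: λ = d·√(n/2) = 0.2796 × √(67/2) = 1.6181
One-sided α = 0.01 → critical value z_{0.01} = 2.326.
Power = Φ(λ − 2.326) = Φ(-0.708) = 0.2394.

Power ≈ 0.239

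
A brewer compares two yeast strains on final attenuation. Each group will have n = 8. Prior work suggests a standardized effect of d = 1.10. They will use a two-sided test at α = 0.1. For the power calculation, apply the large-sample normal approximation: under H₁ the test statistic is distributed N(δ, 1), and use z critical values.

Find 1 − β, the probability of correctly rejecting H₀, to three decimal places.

Power ≈ 0.711

Noncentrality parameter: δ = d·√(n/2) = 1.10 × √(8/2) = 2.2000
Two-sided α = 0.1 → critical value z_{0.05} = 1.645.
Power = Φ(δ − 1.645) + Φ(−δ − 1.645) = Φ(0.555) + Φ(-3.845) = 0.7106 + 0.0001 = 0.7107.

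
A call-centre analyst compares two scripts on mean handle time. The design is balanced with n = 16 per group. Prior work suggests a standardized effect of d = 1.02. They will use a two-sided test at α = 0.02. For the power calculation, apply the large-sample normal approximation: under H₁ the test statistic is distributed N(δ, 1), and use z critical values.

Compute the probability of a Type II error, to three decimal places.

Noncentrality parameter: δ = d·√(n/2) = 1.02 × √(16/2) = 2.8850
Two-sided α = 0.02 → critical value z_{0.01} = 2.326.
Power = Φ(δ − 2.326) + Φ(−δ − 2.326) = Φ(0.559) + Φ(-5.211) = 0.7118 + 0.0000 = 0.7118.
Type II error: β = 1 − power = 1 − 0.7118 = 0.2882.

β ≈ 0.288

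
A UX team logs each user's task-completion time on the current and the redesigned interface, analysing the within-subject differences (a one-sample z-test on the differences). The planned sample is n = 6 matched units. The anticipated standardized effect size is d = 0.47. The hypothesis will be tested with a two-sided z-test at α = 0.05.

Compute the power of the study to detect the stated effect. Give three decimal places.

Noncentrality parameter: δ = d·√n = 0.47 × √6 = 1.1513
Two-sided α = 0.05 → critical value z_{0.025} = 1.960.
Power = Φ(δ − 1.960) + Φ(−δ − 1.960) = Φ(-0.809) + Φ(-3.111) = 0.2093 + 0.0009 = 0.2103.

Power ≈ 0.210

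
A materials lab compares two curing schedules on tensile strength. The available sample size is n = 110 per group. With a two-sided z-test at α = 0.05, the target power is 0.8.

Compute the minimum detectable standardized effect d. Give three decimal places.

Required noncentrality: δ = z_{0.025} + z_{0.20} = 1.960 + 0.842 = 2.802.
(Lower-tail contribution to power is negligible for δ > 0.)
δ = d·√(n/2) ⇒ d = δ/√(n/2) = 2.802/√(110/2) = 0.3778.

d ≈ 0.378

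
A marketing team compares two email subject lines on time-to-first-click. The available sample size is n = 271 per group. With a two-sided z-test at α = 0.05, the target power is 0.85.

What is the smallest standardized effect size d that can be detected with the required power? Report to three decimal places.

d ≈ 0.257

Need Φ(δ − 1.960) = 0.85, so δ = 1.960 + 1.036 = 2.996.
(Lower-tail contribution to power is negligible for δ > 0.)
δ = d·√(n/2) ⇒ d = δ/√(n/2) = 2.996/√(271/2) = 0.2574.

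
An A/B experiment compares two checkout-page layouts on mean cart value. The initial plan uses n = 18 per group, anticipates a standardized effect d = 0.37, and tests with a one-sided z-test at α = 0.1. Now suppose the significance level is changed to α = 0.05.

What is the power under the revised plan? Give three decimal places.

Power ≈ 0.296

δ = d·√(n/2) = 0.37 × √(18/2) = 1.1100 (unchanged). New critical value: z_{0.05} = 1.645.
Revised power = Φ(δ − 1.645) = Φ(-0.535) = 0.2964.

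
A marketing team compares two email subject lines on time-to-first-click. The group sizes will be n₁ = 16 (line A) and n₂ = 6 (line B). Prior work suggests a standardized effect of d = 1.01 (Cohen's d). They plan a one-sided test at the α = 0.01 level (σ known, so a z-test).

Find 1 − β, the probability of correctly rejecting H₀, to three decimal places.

Noncentrality parameter: δ = d / √(1/n₁ + 1/n₂) = 1.01 / √(1/16 + 1/6) = 2.1098
Critical value for a one-sided test at α = 0.01: z_α = 2.326.
Power = Φ(δ − 2.326) = Φ(-0.217) = 0.4143.

Power ≈ 0.414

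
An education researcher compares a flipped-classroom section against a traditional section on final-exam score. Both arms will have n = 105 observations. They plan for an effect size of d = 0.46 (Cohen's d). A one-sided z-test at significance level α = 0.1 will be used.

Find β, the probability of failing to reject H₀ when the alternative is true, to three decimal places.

Noncentrality parameter: δ = d·√(n/2) = 0.46 × √(105/2) = 3.3330
Critical value for a one-sided test at α = 0.1: z_α = 1.282.
Power = P(Z > 1.282 − δ) = Φ(2.051) = 0.9799.
Type II error: β = 1 − power = 1 − 0.9799 = 0.0201.

β ≈ 0.020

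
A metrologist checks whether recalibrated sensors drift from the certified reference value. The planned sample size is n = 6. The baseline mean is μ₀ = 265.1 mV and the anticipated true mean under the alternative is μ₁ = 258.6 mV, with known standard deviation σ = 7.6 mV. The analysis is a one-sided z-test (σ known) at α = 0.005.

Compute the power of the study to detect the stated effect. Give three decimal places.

Power ≈ 0.315

Standardized effect: d = |μ₁ − μ₀| / σ = |258.6 − 265.1| / 7.6 = 0.8553
Noncentrality parameter: δ = d·√n = 0.8553 × √6 = 2.0950
One-sided α = 0.005 → critical value z_{0.005} = 2.576.
Power = P(Z > 2.576 − δ) = Φ(-0.481) = 0.3153.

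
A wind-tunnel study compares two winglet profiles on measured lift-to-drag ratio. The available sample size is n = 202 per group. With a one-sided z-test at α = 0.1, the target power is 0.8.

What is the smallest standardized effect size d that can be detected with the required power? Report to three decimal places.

d ≈ 0.211

Need Φ(δ − 1.282) = 0.8, so δ = 1.282 + 0.842 = 2.123.
δ = d·√(n/2) ⇒ d = δ/√(n/2) = 2.123/√(202/2) = 0.2113.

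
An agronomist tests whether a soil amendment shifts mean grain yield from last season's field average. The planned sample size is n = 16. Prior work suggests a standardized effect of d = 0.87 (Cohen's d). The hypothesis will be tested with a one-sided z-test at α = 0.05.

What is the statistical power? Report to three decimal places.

Noncentrality parameter: δ = d·√n = 0.87 × √16 = 3.4800
One-sided α = 0.05 → critical value z_{0.05} = 1.645.
Power = Φ(δ − 1.645) = Φ(1.835) = 0.9668.

Power ≈ 0.967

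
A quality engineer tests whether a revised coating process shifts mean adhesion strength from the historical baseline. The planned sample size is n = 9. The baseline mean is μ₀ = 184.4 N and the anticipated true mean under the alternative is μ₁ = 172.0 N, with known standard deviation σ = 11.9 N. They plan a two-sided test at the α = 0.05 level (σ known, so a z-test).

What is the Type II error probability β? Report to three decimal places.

β ≈ 0.122

Standardized effect: d = |μ₁ − μ₀| / σ = |172.0 − 184.4| / 11.9 = 1.0420
Noncentrality parameter: δ = d·√n = 1.0420 × √9 = 3.1261
Critical value for a two-sided test at α = 0.05: z_{α/2} = 1.960.
Power = Φ(δ − 1.960) + Φ(−δ − 1.960) = Φ(1.166) + Φ(-5.086) = 0.8782 + 0.0000 = 0.8782.
Type II error: β = 1 − power = 1 − 0.8782 = 0.1218.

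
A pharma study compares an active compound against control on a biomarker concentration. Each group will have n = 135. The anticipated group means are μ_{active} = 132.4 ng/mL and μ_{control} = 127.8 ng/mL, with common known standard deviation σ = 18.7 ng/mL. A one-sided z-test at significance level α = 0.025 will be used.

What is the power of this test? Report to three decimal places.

Power ≈ 0.524

Standardized effect: d = |μ_{active} − μ_{control}| / σ = |132.4 − 127.8| / 18.7 = 0.2460
Noncentrality parameter: δ = d·√(n/2) = 0.2460 × √(135/2) = 2.0210
One-sided α = 0.025 → critical value z_{0.025} = 1.960.
Power = Φ(δ − 1.960) = Φ(0.061) = 0.5243.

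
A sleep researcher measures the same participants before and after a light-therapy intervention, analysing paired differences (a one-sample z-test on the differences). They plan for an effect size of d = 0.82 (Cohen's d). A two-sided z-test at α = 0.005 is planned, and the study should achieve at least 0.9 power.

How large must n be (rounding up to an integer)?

Set Φ(δ − 2.807) = 0.9; then δ − 2.807 = Φ⁻¹(0.9) = 1.282, giving δ = 4.089.
(The Φ(−δ − z_{α/2}) term is vanishingly small for δ > 0 and is dropped in the standard sample-size formula.)
δ = d·√n ⇒ n = (δ/d)² = (4.089 / 0.82)² = 24.86.
Round up to the next whole unit.

n = 25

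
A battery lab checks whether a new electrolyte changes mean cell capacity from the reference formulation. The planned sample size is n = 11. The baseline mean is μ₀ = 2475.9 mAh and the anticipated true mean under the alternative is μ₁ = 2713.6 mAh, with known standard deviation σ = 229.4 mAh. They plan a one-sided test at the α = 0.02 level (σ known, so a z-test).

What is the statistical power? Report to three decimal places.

Standardized effect: d = |μ₁ − μ₀| / σ = |2713.6 − 2475.9| / 229.4 = 1.0362
Noncentrality parameter: δ = d·√n = 1.0362 × √11 = 3.4366
One-sided α = 0.02 → critical value z_{0.02} = 2.054.
Power = Φ(δ − 2.054) = Φ(1.383) = 0.9166.

Power ≈ 0.917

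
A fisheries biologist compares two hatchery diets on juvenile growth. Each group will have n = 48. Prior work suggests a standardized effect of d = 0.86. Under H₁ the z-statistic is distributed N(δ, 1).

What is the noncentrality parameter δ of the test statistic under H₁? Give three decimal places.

The noncentrality parameter scales effect size by the design's sample-size factor: δ = d·√(n/2) = 0.86 × √(48/2) = 4.2131

δ ≈ 4.213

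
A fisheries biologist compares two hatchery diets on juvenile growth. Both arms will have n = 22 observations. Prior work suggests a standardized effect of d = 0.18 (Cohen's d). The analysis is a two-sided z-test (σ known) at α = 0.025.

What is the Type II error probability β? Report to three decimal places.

β ≈ 0.948

Noncentrality parameter: δ = d·√(n/2) = 0.18 × √(22/2) = 0.5970
Critical value for a two-sided test at α = 0.025: z_{α/2} = 2.241.
Power = Φ(δ − 2.241) + Φ(−δ − 2.241) = Φ(-1.644) + Φ(-2.838) = 0.0500 + 0.0023 = 0.0523.
Type II error: β = 1 − power = 1 − 0.0523 = 0.9477.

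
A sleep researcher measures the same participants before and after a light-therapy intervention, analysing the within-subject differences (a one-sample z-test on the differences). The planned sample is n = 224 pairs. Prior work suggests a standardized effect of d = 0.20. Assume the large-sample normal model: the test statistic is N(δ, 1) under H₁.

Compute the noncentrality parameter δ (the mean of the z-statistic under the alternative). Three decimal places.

δ = d·√n = 0.20 × √224 = 2.9933

δ ≈ 2.993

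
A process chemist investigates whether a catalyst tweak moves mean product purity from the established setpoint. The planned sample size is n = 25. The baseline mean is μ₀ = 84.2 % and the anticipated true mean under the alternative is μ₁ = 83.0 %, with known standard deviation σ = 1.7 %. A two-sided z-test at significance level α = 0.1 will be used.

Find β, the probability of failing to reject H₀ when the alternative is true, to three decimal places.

β ≈ 0.030

Standardized effect: d = |μ₁ − μ₀| / σ = |83.0 − 84.2| / 1.7 = 0.7059
Noncentrality parameter: δ = d·√n = 0.7059 × √25 = 3.5294
Critical value for a two-sided test at α = 0.1: z_{α/2} = 1.645.
Power = Φ(δ − 1.645) + Φ(−δ − 1.645) = Φ(1.885) + Φ(-5.174) = 0.9703 + 0.0000 = 0.9703.
Type II error: β = 1 − power = 1 − 0.9703 = 0.0297.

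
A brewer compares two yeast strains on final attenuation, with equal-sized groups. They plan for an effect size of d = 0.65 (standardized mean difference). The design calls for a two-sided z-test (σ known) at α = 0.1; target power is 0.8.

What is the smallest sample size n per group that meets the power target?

n = 30 per group

Set Φ(δ − 1.645) = 0.8; then δ − 1.645 = Φ⁻¹(0.8) = 0.842, giving δ = 2.486.
(For δ > 0 the lower-tail rejection region contributes negligibly to power, so the one-term inversion is standard.)
δ = d·√(n/2) ⇒ n = 2(δ/d)² = 2 × (2.486 / 0.65)² = 29.27.
Round up to the next whole unit.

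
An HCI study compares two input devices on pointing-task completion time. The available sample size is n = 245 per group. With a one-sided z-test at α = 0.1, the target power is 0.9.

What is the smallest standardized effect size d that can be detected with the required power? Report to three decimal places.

d ≈ 0.232

Required noncentrality: δ = z_{0.1} + z_{0.10} = 1.282 + 1.282 = 2.563.
δ = d·√(n/2) ⇒ d = δ/√(n/2) = 2.563/√(245/2) = 0.2316.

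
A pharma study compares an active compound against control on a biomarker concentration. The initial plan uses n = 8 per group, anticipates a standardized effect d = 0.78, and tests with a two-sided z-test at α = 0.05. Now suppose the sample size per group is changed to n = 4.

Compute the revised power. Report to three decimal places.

Power ≈ 0.197

With n = 4 per group: δ = d·√(n/2) = 0.78 × √(4/2) = 1.1031. Critical value z_{0.025} = 1.960.
Revised power = Φ(δ − 1.960) + Φ(−δ − 1.960) = Φ(-0.857) + Φ(-3.063) = 0.1958 + 0.0011 = 0.1969.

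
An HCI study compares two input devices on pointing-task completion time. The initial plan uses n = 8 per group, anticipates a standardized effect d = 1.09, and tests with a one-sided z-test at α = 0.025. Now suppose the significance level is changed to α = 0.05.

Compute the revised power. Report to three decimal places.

δ = d·√(n/2) = 1.09 × √(8/2) = 2.1800 (unchanged). New critical value: z_{0.05} = 1.645.
Revised power = Φ(δ − 1.645) = Φ(0.535) = 0.7037.

Power ≈ 0.704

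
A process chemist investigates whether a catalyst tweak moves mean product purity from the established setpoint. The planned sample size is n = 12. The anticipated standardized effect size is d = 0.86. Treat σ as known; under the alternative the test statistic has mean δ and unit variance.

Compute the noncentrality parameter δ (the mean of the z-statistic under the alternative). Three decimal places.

The noncentrality parameter scales effect size by the design's sample-size factor: δ = d·√n = 0.86 × √12 = 2.9791

δ ≈ 2.979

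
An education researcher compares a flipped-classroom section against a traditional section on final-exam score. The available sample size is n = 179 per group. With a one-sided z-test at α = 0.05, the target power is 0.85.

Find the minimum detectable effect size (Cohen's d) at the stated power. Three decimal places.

Required noncentrality: δ = z_{0.05} + z_{0.15} = 1.645 + 1.036 = 2.681.
δ = d·√(n/2) ⇒ d = δ/√(n/2) = 2.681/√(179/2) = 0.2834.

d ≈ 0.283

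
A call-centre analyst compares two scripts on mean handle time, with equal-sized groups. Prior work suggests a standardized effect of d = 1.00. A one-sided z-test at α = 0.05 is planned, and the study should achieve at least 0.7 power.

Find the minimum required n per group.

For power 0.7 need Φ(δ − z_{0.05}) = 0.7, so δ = z_{0.05} + z_{0.30} = 1.645 + 0.524 = 2.169.
δ = d·√(n/2) ⇒ n = 2(δ/d)² = 2 × (2.169 / 1.00)² = 9.41.
Rounding up, n = 10 per group.

n = 10 per group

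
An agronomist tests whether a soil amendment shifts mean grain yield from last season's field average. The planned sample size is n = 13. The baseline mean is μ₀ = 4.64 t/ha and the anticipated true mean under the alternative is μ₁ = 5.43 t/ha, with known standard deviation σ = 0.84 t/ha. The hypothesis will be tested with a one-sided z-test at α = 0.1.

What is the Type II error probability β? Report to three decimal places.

Standardized effect: d = |μ₁ − μ₀| / σ = |5.43 − 4.64| / 0.84 = 0.9405
Noncentrality parameter: λ = d·√n = 0.9405 × √13 = 3.3909
One-sided α = 0.1 → critical value z_{0.1} = 1.282.
Power = P(Z > 1.282 − λ) = Φ(2.109) = 0.9825.
Type II error: β = 1 − power = 1 − 0.9825 = 0.0175.

β ≈ 0.017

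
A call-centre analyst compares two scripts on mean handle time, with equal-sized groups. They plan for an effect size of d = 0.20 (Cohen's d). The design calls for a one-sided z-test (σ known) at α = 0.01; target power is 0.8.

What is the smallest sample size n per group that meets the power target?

Set Φ(δ − 2.326) = 0.8; then δ − 2.326 = Φ⁻¹(0.8) = 0.842, giving δ = 3.168.
δ = d·√(n/2) ⇒ n = 2(δ/d)² = 2 × (3.168 / 0.20)² = 501.80.
Rounding up, n = 502 per group.

n = 502 per group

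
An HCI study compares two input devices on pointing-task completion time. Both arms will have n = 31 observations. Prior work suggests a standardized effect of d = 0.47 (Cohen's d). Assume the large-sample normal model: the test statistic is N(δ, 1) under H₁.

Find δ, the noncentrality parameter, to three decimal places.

δ ≈ 1.850

δ = d·√(n/2) = 0.47 × √(31/2) = 1.8504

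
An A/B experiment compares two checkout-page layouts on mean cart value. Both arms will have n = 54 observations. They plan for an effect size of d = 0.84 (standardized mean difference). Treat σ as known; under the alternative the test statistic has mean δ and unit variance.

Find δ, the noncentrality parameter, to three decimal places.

δ ≈ 4.365

δ = d·√(n/2) = 0.84 × √(54/2) = 4.3648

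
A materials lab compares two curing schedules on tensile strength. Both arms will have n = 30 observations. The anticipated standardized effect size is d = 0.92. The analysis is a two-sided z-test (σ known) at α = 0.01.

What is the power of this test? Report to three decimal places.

Noncentrality parameter: δ = d·√(n/2) = 0.92 × √(30/2) = 3.5631
Two-sided α = 0.01 → critical value z_{0.005} = 2.576.
Power = Φ(δ − 2.576) + Φ(−δ − 2.576) = Φ(0.987) + Φ(-6.139) = 0.8383 + 0.0000 = 0.8383.

Power ≈ 0.838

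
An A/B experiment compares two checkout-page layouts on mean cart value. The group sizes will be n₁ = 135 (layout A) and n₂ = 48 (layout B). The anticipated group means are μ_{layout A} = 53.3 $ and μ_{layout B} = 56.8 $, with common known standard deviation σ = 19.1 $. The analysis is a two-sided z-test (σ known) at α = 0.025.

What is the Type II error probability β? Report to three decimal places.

Standardized effect: d = |μ_{layout A} − μ_{layout B}| / σ = |53.3 − 56.8| / 19.1 = 0.1832
Noncentrality parameter: δ = d / √(1/n₁ + 1/n₂) = 0.1832 / √(1/135 + 1/48) = 1.0904
Two-sided α = 0.025 → critical value z_{0.0125} = 2.241.
Power = Φ(δ − 2.241) + Φ(−δ − 2.241) = Φ(-1.151) + Φ(-3.332) = 0.1249 + 0.0004 = 0.1253.
Type II error: β = 1 − power = 1 − 0.1253 = 0.8747.

β ≈ 0.875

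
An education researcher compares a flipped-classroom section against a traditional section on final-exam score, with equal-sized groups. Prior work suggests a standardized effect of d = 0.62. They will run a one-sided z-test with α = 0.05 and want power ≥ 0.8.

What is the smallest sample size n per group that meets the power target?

Set Φ(δ − 1.645) = 0.8; then δ − 1.645 = Φ⁻¹(0.8) = 0.842, giving δ = 2.486.
δ = d·√(n/2) ⇒ n = 2(δ/d)² = 2 × (2.486 / 0.62)² = 32.17.
Rounding up, n = 33 per group.

n = 33 per group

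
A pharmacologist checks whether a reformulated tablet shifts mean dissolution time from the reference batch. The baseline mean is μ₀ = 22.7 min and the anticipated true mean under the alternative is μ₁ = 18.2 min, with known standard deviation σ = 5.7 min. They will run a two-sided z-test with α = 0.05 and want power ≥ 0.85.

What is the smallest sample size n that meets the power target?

n = 15

Standardized effect: d = |μ₁ − μ₀| / σ = |18.2 − 22.7| / 5.7 = 0.7895
For power 0.85 need Φ(δ − z_{0.025}) = 0.85, so δ = z_{0.025} + z_{0.15} = 1.960 + 1.036 = 2.996.
(For δ > 0 the lower-tail rejection region contributes negligibly to power, so the one-term inversion is standard.)
δ = d·√n ⇒ n = (δ/d)² = (2.996 / 0.7895)² = 14.41.
Rounding up, n = 15.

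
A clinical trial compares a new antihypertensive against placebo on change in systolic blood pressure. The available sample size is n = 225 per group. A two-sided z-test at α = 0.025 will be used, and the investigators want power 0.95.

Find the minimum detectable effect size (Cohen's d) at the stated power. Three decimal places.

Need Φ(δ − 2.241) = 0.95, so δ = 2.241 + 1.645 = 3.886.
(Lower-tail contribution to power is negligible for δ > 0.)
δ = d·√(n/2) ⇒ d = δ/√(n/2) = 3.886/√(225/2) = 0.3664.

d ≈ 0.366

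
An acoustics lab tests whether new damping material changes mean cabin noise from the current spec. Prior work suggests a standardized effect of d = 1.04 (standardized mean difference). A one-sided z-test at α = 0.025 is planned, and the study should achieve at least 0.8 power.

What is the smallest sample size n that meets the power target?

n = 8

Set Φ(δ − 1.960) = 0.8; then δ − 1.960 = Φ⁻¹(0.8) = 0.842, giving δ = 2.802.
δ = d·√n ⇒ n = (δ/d)² = (2.802 / 1.04)² = 7.26.
Rounding up, n = 8.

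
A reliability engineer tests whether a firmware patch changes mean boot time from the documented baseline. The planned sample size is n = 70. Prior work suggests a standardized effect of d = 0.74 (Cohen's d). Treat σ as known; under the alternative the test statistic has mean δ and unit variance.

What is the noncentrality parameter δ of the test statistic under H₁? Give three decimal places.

δ ≈ 6.191

δ = d·√n = 0.74 × √70 = 6.1913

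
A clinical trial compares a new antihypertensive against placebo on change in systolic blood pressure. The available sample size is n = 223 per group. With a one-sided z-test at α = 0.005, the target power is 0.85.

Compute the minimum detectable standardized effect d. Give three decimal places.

Required noncentrality: δ = z_{0.005} + z_{0.15} = 2.576 + 1.036 = 3.612.
δ = d·√(n/2) ⇒ d = δ/√(n/2) = 3.612/√(223/2) = 0.3421.

d ≈ 0.342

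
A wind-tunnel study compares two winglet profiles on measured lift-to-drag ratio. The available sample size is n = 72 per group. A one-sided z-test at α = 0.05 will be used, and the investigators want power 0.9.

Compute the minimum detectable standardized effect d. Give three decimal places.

Required noncentrality: δ = z_{0.05} + z_{0.10} = 1.645 + 1.282 = 2.926.
δ = d·√(n/2) ⇒ d = δ/√(n/2) = 2.926/√(72/2) = 0.4877.

d ≈ 0.488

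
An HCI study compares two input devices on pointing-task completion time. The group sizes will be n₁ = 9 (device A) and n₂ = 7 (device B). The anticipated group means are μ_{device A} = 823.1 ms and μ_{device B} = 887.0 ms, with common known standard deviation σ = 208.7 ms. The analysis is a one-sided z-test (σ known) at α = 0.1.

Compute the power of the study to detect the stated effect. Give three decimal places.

Power ≈ 0.250

Standardized effect: d = |μ_{device A} − μ_{device B}| / σ = |823.1 − 887.0| / 208.7 = 0.3062
Noncentrality parameter: λ = d / √(1/n₁ + 1/n₂) = 0.3062 / √(1/9 + 1/7) = 0.6076
One-sided α = 0.1 → critical value z_{0.1} = 1.282.
Power = Φ(λ − 1.282) = Φ(-0.674) = 0.2502.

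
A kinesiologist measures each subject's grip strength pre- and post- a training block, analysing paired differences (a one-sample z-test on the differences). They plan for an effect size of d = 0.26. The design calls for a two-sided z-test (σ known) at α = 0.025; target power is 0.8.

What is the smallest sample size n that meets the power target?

n = 141

For power 0.8 need Φ(δ − z_{0.0125}) = 0.8, so δ = z_{0.0125} + z_{0.20} = 2.241 + 0.842 = 3.083.
(For δ > 0 the lower-tail rejection region contributes negligibly to power, so the one-term inversion is standard.)
δ = d·√n ⇒ n = (δ/d)² = (3.083 / 0.26)² = 140.61.
Round up to the next whole unit.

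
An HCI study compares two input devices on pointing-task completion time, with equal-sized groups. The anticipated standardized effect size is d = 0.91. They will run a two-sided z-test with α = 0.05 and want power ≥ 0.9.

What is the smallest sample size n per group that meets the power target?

n = 26 per group

Set Φ(δ − 1.960) = 0.9; then δ − 1.960 = Φ⁻¹(0.9) = 1.282, giving δ = 3.242.
(The Φ(−δ − z_{α/2}) term is vanishingly small for δ > 0 and is dropped in the standard sample-size formula.)
δ = d·√(n/2) ⇒ n = 2(δ/d)² = 2 × (3.242 / 0.91)² = 25.38.
Round up to the next whole unit.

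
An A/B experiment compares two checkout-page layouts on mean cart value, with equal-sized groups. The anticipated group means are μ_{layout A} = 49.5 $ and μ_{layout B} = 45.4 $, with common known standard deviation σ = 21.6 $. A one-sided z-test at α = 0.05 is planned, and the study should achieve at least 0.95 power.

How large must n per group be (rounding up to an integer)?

Standardized effect: d = |μ_{layout A} − μ_{layout B}| / σ = |49.5 − 45.4| / 21.6 = 0.1898
For power 0.95 need Φ(δ − z_{0.05}) = 0.95, so δ = z_{0.05} + z_{0.05} = 1.645 + 1.645 = 3.290.
δ = d·√(n/2) ⇒ n = 2(δ/d)² = 2 × (3.290 / 0.1898)² = 600.74.
Rounding up, n = 601 per group.

n = 601 per group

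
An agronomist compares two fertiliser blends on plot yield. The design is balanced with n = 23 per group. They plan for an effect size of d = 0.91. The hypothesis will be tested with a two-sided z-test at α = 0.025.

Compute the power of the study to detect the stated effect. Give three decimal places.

Power ≈ 0.801

Noncentrality parameter: δ = d·√(n/2) = 0.91 × √(23/2) = 3.0860
Critical value for a two-sided test at α = 0.025: z_{α/2} = 2.241.
Power = Φ(δ − 2.241) + Φ(−δ − 2.241) = Φ(0.845) + Φ(-5.327) = 0.8008 + 0.0000 = 0.8008.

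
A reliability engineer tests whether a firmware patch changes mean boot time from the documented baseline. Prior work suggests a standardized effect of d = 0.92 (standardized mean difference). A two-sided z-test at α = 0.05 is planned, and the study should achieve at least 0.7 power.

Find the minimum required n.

For power 0.7 need Φ(δ − z_{0.025}) = 0.7, so δ = z_{0.025} + z_{0.30} = 1.960 + 0.524 = 2.484.
(For δ > 0 the lower-tail rejection region contributes negligibly to power, so the one-term inversion is standard.)
δ = d·√n ⇒ n = (δ/d)² = (2.484 / 0.92)² = 7.29.
Rounding up, n = 8.

n = 8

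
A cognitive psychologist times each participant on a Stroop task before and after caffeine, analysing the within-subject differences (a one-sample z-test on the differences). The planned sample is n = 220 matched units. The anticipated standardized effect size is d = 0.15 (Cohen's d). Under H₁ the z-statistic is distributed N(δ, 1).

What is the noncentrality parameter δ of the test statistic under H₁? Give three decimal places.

δ = d·√n = 0.15 × √220 = 2.2249

δ ≈ 2.225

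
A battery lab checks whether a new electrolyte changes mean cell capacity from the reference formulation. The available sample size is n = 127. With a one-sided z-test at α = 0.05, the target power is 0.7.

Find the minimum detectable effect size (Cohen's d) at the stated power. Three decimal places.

d ≈ 0.192

Required noncentrality: δ = z_{0.05} + z_{0.30} = 1.645 + 0.524 = 2.169.
δ = d·√n ⇒ d = δ/√n = 2.169/√127 = 0.1925.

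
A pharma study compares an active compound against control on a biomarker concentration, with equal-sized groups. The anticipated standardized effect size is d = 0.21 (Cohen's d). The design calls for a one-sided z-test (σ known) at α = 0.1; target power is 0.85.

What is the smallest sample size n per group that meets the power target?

For power 0.85 need Φ(δ − z_{0.1}) = 0.85, so δ = z_{0.1} + z_{0.15} = 1.282 + 1.036 = 2.318.
δ = d·√(n/2) ⇒ n = 2(δ/d)² = 2 × (2.318 / 0.21)² = 243.68.
Round up to the next whole unit.

n = 244 per group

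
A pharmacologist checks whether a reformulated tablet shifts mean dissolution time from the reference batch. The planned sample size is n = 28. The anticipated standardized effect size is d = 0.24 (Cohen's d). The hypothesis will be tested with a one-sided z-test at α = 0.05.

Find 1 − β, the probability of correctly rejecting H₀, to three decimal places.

Noncentrality parameter: δ = d·√n = 0.24 × √28 = 1.2700
Critical value for a one-sided test at α = 0.05: z_α = 1.645.
Power = P(Z > 1.645 − δ) = Φ(-0.375) = 0.3539.

Power ≈ 0.354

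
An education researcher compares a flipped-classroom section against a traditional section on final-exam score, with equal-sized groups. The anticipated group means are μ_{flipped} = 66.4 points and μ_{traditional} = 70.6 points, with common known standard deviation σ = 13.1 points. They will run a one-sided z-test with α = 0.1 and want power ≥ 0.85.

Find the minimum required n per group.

n = 105 per group

Standardized effect: d = |μ_{flipped} − μ_{traditional}| / σ = |66.4 − 70.6| / 13.1 = 0.3206
For power 0.85 need Φ(δ − z_{0.1}) = 0.85, so δ = z_{0.1} + z_{0.15} = 1.282 + 1.036 = 2.318.
δ = d·√(n/2) ⇒ n = 2(δ/d)² = 2 × (2.318 / 0.3206)² = 104.54.
Round up to the next whole unit.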